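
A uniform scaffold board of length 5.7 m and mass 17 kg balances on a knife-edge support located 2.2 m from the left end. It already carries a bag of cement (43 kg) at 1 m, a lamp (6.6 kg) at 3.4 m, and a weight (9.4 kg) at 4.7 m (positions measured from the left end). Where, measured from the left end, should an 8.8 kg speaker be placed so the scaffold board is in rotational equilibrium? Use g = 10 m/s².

x ≈ 3.24 m from the left end

About the knife-edge support (at 2.2 m from the left end):
Beam weight: 17 × 10 = 170 N down at 2.85 m → arm 0.65 m, τ = 170 × 0.65 = 110.5 N·m clockwise.
Bag of cement: 43 × 10 = 430 N down at 1 m → arm 1.2 m, τ = 430 × 1.2 = 516 N·m counterclockwise.
Lamp: 6.6 × 10 = 66 N down at 3.4 m → arm 1.2 m, τ = 66 × 1.2 = 79.2 N·m clockwise.
Weight: 9.4 × 10 = 94 N down at 4.7 m → arm 2.5 m, τ = 94 × 2.5 = 235 N·m clockwise.
Net moment of existing loads = 91.3 N·m counterclockwise.
The speaker weighs 8.8 × 10 = 88 N and must supply an equal clockwise moment, so its lever arm about the knife-edge support is 91.3 / 88 = 1.04 m.
That puts it at 2.2 + 1.04 = 3.24 m from the left end.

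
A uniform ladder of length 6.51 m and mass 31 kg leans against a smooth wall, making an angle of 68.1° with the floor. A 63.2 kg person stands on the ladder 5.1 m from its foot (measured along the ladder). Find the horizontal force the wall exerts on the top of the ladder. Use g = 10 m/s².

N_wall ≈ 261 N

Taking torques about the foot of the ladder:
Ladder weight 31×10 = 310 N acts at 3.255 m along the ladder; its horizontal arm is 3.255·cos68.1° = 1.214 m → τ = 376.3 N·m clockwise.
Person: 63.2×10 = 632 N at 5.1 m → arm 1.902 m → τ = 1202 N·m clockwise.
Wall normal N acts horizontally at the top; its moment arm is the height L sinθ = 6.51·sin68.1° = 6.04 m, counterclockwise.
For rotational equilibrium, N × 6.04 = 1578, so N = 261 N.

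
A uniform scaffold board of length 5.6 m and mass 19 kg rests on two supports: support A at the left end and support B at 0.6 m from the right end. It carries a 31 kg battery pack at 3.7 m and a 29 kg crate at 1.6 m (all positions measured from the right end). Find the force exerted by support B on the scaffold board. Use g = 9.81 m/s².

Taking torques about support A:
Beam weight: 19 × 9.81 = 186.4 N down at 2.8 m → arm 2.8 m, τ = 186.4 × 2.8 = 521.9 N·m clockwise.
Battery pack: 31 × 9.81 = 304.1 N down at 3.7 m → arm 1.9 m, τ = 304.1 × 1.9 = 577.8 N·m clockwise.
Crate: 29 × 9.81 = 284.5 N down at 1.6 m → arm 4 m, τ = 284.5 × 4 = 1138 N·m clockwise.
Net load moment about support A = 2238 N·m clockwise.
Reaction R at support B is upward at 0.6 m, arm 5 m → moment R × 5 counterclockwise.
Setting net torque to zero: R × 5 = 2238 → R = 448 N.

R_B ≈ 448 N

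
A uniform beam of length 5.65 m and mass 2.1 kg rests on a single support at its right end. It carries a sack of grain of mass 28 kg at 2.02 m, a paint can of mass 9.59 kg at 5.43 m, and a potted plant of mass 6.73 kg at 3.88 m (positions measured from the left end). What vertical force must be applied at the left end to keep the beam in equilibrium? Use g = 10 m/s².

Choose the right end as the axis so the unknown pivot reaction has zero arm there.
Beam weight: 2.1 × 10 = 21 N down at 2.825 m → arm 2.825 m, τ = 21 × 2.825 = 59.33 N·m counterclockwise.
Sack of grain: 28 × 10 = 280 N down at 2.02 m → arm 3.63 m, τ = 280 × 3.63 = 1016 N·m counterclockwise.
Paint can: 9.59 × 10 = 95.9 N down at 5.43 m → arm 0.22 m, τ = 95.9 × 0.22 = 21.1 N·m counterclockwise.
Potted plant: 6.73 × 10 = 67.3 N down at 3.88 m → arm 1.77 m, τ = 67.3 × 1.77 = 119.1 N·m counterclockwise.
Net moment of the loads = 1216 N·m counterclockwise.
The upward force F acts at the left end, arm 5.65 m, giving F × 5.65 clockwise.
Setting net torque to zero: F × 5.65 = 1216 → F = 1216 / 5.65 = 215 N.

F ≈ 215 N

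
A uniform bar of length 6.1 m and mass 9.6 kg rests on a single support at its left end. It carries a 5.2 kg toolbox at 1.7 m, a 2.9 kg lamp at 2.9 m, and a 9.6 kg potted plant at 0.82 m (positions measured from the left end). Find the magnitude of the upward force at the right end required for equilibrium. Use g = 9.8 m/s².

F ≈ 87.4 N

Sum moments about the left end (the unknown pivot reaction has zero arm there).
Beam weight: 9.6 × 9.8 = 94.08 N down at 3.05 m → arm 3.05 m, τ = 94.08 × 3.05 = 286.9 N·m clockwise.
Toolbox: 5.2 × 9.8 = 50.96 N down at 1.7 m → arm 1.7 m, τ = 50.96 × 1.7 = 86.63 N·m clockwise.
Lamp: 2.9 × 9.8 = 28.42 N down at 2.9 m → arm 2.9 m, τ = 28.42 × 2.9 = 82.42 N·m clockwise.
Potted plant: 9.6 × 9.8 = 94.08 N down at 0.82 m → arm 0.82 m, τ = 94.08 × 0.82 = 77.15 N·m clockwise.
Net moment of the loads = 533.1 N·m clockwise.
The upward force F acts at the right end, arm 6.1 m, giving F × 6.1 counterclockwise.
For rotational equilibrium, F × 6.1 = 533.1, so F = 533.1 / 6.1 = 87.4 N.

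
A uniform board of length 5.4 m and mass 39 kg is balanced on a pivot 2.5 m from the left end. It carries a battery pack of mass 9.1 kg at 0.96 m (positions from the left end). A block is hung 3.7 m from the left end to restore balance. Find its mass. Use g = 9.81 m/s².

m ≈ 5.18 kg

Taking torques about the pivot (at 2.5 m from the left end):
Beam weight: 39 × 9.81 = 382.6 N down at 2.7 m → arm 0.2 m, τ = 382.6 × 0.2 = 76.52 N·m clockwise.
Battery pack: 9.1 × 9.81 = 89.27 N down at 0.96 m → arm 1.54 m, τ = 89.27 × 1.54 = 137.5 N·m counterclockwise.
Net moment of known loads = 60.98 N·m counterclockwise.
An unknown mass m at 3.7 m has arm 1.2 m; its moment is m·g·1.2 clockwise.
Balancing moments: m × 9.81 × 1.2 = 60.98, giving m = 60.98 / (9.81 × 1.2) = 5.18 kg.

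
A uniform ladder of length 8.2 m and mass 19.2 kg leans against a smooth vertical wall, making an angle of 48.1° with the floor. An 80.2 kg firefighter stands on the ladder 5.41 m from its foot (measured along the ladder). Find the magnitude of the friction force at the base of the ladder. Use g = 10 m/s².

f ≈ 561 N

About the foot of the ladder:
Ladder weight 19.2×10 = 192 N acts at 4.1 m along the ladder; its horizontal arm is 4.1·cos48.1° = 2.738 m → τ = 525.7 N·m clockwise.
Firefighter: 80.2×10 = 802 N at 5.41 m → arm 3.613 m → τ = 2898 N·m clockwise.
Wall normal N acts horizontally at the top; its moment arm is the height L sinθ = 8.2·sin48.1° = 6.103 m, counterclockwise.
Setting net torque to zero: N × 6.103 = 3424 → N = 561 N.
ΣFx = 0: friction at the foot balances the wall's push, so f = N_wall = 561 N.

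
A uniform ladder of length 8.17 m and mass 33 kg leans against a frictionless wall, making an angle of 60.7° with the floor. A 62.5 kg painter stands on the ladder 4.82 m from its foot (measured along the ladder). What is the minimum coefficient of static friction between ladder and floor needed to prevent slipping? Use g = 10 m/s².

μ_min ≈ 0.314

About the foot of the ladder:
Ladder weight 33×10 = 330 N acts at 4.085 m along the ladder; its horizontal arm is 4.085·cos60.7° = 1.999 m → τ = 659.7 N·m clockwise.
Painter: 62.5×10 = 625 N at 4.82 m → arm 2.359 m → τ = 1474 N·m clockwise.
Wall normal N acts horizontally at the top; its moment arm is the height L sinθ = 8.17·sin60.7° = 7.125 m, counterclockwise.
Setting net torque to zero: N × 7.125 = 2134 → N = 299.5 N.
ΣFx = 0 ⇒ f = N_wall = 299.5 N. ΣFy = 0 ⇒ N_floor = 955 N.
μ_min = f / N_floor = 299.5 / 955 = 0.314.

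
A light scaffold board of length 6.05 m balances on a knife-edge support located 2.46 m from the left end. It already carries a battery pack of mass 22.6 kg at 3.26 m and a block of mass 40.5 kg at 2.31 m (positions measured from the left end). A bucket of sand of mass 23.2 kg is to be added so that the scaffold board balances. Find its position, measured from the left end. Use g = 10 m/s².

x ≈ 1.94 m from the left end

Sum moments about the knife-edge support (at 2.46 m from the left end) (the support reaction has zero arm there).
Battery pack: 22.6 × 10 = 226 N down at 3.26 m → arm 0.8 m, τ = 226 × 0.8 = 180.8 N·m clockwise.
Block: 40.5 × 10 = 405 N down at 2.31 m → arm 0.15 m, τ = 405 × 0.15 = 60.75 N·m counterclockwise.
Net moment of existing loads = 120.1 N·m clockwise.
The bucket of sand weighs 23.2 × 10 = 232 N and must supply an equal counterclockwise moment, so its lever arm about the knife-edge support is 120.1 / 232 = 0.518 m.
That puts it at 2.46 − 0.518 = 1.94 m from the left end.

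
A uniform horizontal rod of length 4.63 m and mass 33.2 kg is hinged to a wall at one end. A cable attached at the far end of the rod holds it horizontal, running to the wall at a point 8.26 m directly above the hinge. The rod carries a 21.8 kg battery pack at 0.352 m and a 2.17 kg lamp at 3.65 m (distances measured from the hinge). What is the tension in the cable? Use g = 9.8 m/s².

Sum moments about the hinge (the unknown hinge reaction has zero arm there).
Beam weight: 33.2 × 9.8 = 325.4 N down at 2.315 m → arm 2.315 m, τ = 325.4 × 2.315 = 753.3 N·m clockwise.
Battery pack: 21.8 × 9.8 = 213.6 N down at 0.352 m → arm 0.352 m, τ = 213.6 × 0.352 = 75.19 N·m clockwise.
Lamp: 2.17 × 9.8 = 21.27 N down at 3.65 m → arm 3.65 m, τ = 21.27 × 3.65 = 77.64 N·m clockwise.
Total clockwise load moment = 906.1 N·m.
The cable tension T acts at 4.63 m; only its component perpendicular to the rod, T sinθ, produces torque. sinθ = h/√(h²+d²) = 8.26/√(8.26²+4.63²) = 0.8723.
Στ = 0 ⇒ T × 4.63 × 0.8723 = 906.1 ⇒ T = 906.1 / 4.039 = 224 N.

T ≈ 224 N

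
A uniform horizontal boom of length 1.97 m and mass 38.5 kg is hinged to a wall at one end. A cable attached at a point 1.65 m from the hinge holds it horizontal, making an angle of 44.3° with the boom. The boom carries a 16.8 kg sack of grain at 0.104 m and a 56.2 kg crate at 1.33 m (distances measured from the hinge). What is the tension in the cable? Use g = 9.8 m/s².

About the hinge:
Beam weight: 38.5 × 9.8 = 377.3 N down at 0.985 m → arm 0.985 m, τ = 377.3 × 0.985 = 371.6 N·m clockwise.
Sack of grain: 16.8 × 9.8 = 164.6 N down at 0.104 m → arm 0.104 m, τ = 164.6 × 0.104 = 17.12 N·m clockwise.
Crate: 56.2 × 9.8 = 550.8 N down at 1.33 m → arm 1.33 m, τ = 550.8 × 1.33 = 732.6 N·m clockwise.
Total clockwise load moment = 1121 N·m.
The cable tension T acts at 1.65 m; only its component perpendicular to the boom, T sinθ, produces torque. sin 44.3° = 0.6984.
Setting net torque to zero: T × 1.65 × 0.6984 = 1121 → T = 1121 / 1.152 = 973 N.

T ≈ 973 N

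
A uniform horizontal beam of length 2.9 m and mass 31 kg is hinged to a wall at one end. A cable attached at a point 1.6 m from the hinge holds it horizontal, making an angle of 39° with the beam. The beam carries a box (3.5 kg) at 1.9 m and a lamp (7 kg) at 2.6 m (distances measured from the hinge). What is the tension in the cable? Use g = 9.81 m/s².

T ≈ 680 N

Sum moments about the hinge (the unknown hinge reaction has zero arm there).
Beam weight: 31 × 9.81 = 304.1 N down at 1.45 m → arm 1.45 m, τ = 304.1 × 1.45 = 440.9 N·m clockwise.
Box: 3.5 × 9.81 = 34.34 N down at 1.9 m → arm 1.9 m, τ = 34.34 × 1.9 = 65.25 N·m clockwise.
Lamp: 7 × 9.81 = 68.67 N down at 2.6 m → arm 2.6 m, τ = 68.67 × 2.6 = 178.5 N·m clockwise.
Total clockwise load moment = 684.6 N·m.
The cable tension T acts at 1.6 m; only its component perpendicular to the beam, T sinθ, produces torque. sin 39° = 0.6293.
Στ = 0 ⇒ T × 1.6 × 0.6293 = 684.6 ⇒ T = 684.6 / 1.007 = 680 N.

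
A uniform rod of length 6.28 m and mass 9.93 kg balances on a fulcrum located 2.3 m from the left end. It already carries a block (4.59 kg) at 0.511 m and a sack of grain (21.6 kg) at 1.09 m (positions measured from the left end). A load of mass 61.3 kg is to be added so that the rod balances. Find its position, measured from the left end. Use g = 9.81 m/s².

x ≈ 2.72 m from the left end

About the fulcrum (at 2.3 m from the left end):
Beam weight: 9.93 × 9.81 = 97.41 N down at 3.14 m → arm 0.84 m, τ = 97.41 × 0.84 = 81.82 N·m clockwise.
Block: 4.59 × 9.81 = 45.03 N down at 0.511 m → arm 1.789 m, τ = 45.03 × 1.789 = 80.56 N·m counterclockwise.
Sack of grain: 21.6 × 9.81 = 211.9 N down at 1.09 m → arm 1.21 m, τ = 211.9 × 1.21 = 256.4 N·m counterclockwise.
Net moment of existing loads = 255.1 N·m counterclockwise.
The load weighs 61.3 × 9.81 = 601.4 N and must supply an equal clockwise moment, so its lever arm about the fulcrum is 255.1 / 601.4 = 0.424 m.
That puts it at 2.3 + 0.424 = 2.72 m from the left end.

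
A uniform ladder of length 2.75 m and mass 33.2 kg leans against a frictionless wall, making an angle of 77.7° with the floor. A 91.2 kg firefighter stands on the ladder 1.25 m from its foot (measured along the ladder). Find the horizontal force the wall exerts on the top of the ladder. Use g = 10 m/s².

N_wall ≈ 127 N

Take moments about the foot of the ladder.
Ladder weight 33.2×10 = 332 N acts at 1.375 m along the ladder; its horizontal arm is 1.375·cos77.7° = 0.2929 m → τ = 97.24 N·m clockwise.
Firefighter: 91.2×10 = 912 N at 1.25 m → arm 0.2663 m → τ = 242.9 N·m clockwise.
Wall normal N acts horizontally at the top; its moment arm is the height L sinθ = 2.75·sin77.7° = 2.687 m, counterclockwise.
For rotational equilibrium, N × 2.687 = 340.1, so N = 127 N.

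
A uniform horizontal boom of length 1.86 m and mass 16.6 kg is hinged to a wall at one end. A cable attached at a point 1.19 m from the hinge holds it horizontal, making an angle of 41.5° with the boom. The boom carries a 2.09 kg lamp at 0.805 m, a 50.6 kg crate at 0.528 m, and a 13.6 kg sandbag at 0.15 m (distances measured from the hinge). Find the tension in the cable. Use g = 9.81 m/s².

Take moments about the hinge.
Beam weight: 16.6 × 9.81 = 162.8 N down at 0.93 m → arm 0.93 m, τ = 162.8 × 0.93 = 151.4 N·m clockwise.
Lamp: 2.09 × 9.81 = 20.5 N down at 0.805 m → arm 0.805 m, τ = 20.5 × 0.805 = 16.5 N·m clockwise.
Crate: 50.6 × 9.81 = 496.4 N down at 0.528 m → arm 0.528 m, τ = 496.4 × 0.528 = 262.1 N·m clockwise.
Sandbag: 13.6 × 9.81 = 133.4 N down at 0.15 m → arm 0.15 m, τ = 133.4 × 0.15 = 20.01 N·m clockwise.
Total clockwise load moment = 450 N·m.
The cable tension T acts at 1.19 m; only its component perpendicular to the boom, T sinθ, produces torque. sin 41.5° = 0.6626.
Στ = 0 ⇒ T × 1.19 × 0.6626 = 450 ⇒ T = 450 / 0.7885 = 571 N.

T ≈ 571 N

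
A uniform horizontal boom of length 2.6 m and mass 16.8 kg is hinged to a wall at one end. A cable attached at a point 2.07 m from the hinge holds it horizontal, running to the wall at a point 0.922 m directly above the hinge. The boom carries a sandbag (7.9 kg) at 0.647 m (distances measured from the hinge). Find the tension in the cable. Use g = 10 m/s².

Choose the hinge as the axis so the unknown hinge reaction has zero arm there.
Beam weight: 16.8 × 10 = 168 N down at 1.3 m → arm 1.3 m, τ = 168 × 1.3 = 218.4 N·m clockwise.
Sandbag: 7.9 × 10 = 79 N down at 0.647 m → arm 0.647 m, τ = 79 × 0.647 = 51.11 N·m clockwise.
Total clockwise load moment = 269.5 N·m.
The cable tension T acts at 2.07 m; only its component perpendicular to the boom, T sinθ, produces torque. sinθ = h/√(h²+d²) = 0.922/√(0.922²+2.07²) = 0.4069.
For rotational equilibrium, T × 2.07 × 0.4069 = 269.5, so T = 269.5 / 0.8423 = 320 N.

T ≈ 320 N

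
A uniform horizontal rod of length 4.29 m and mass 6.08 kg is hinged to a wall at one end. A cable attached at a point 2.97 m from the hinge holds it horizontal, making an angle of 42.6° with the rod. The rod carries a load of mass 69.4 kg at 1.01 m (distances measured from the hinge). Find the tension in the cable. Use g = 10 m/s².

T ≈ 414 N

Choose the hinge as the axis so the unknown hinge reaction has zero arm there.
Beam weight: 6.08 × 10 = 60.8 N down at 2.145 m → arm 2.145 m, τ = 60.8 × 2.145 = 130.4 N·m clockwise.
Load: 69.4 × 10 = 694 N down at 1.01 m → arm 1.01 m, τ = 694 × 1.01 = 700.9 N·m clockwise.
Total clockwise load moment = 831.3 N·m.
The cable tension T acts at 2.97 m; only its component perpendicular to the rod, T sinθ, produces torque. sin 42.6° = 0.6769.
Στ = 0 ⇒ T × 2.97 × 0.6769 = 831.3 ⇒ T = 831.3 / 2.01 = 414 N.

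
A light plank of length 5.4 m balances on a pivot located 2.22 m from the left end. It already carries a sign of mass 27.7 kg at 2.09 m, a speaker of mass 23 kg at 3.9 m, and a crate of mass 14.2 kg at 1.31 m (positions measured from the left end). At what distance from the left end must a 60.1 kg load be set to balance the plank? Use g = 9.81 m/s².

x ≈ 1.85 m from the left end

Take moments about the pivot (at 2.22 m from the left end).
Sign: 27.7 × 9.81 = 271.7 N down at 2.09 m → arm 0.13 m, τ = 271.7 × 0.13 = 35.32 N·m counterclockwise.
Speaker: 23 × 9.81 = 225.6 N down at 3.9 m → arm 1.68 m, τ = 225.6 × 1.68 = 379 N·m clockwise.
Crate: 14.2 × 9.81 = 139.3 N down at 1.31 m → arm 0.91 m, τ = 139.3 × 0.91 = 126.8 N·m counterclockwise.
Net moment of existing loads = 216.9 N·m clockwise.
The load weighs 60.1 × 9.81 = 589.6 N and must supply an equal counterclockwise moment, so its lever arm about the pivot is 216.9 / 589.6 = 0.368 m.
That puts it at 2.22 − 0.368 = 1.85 m from the left end.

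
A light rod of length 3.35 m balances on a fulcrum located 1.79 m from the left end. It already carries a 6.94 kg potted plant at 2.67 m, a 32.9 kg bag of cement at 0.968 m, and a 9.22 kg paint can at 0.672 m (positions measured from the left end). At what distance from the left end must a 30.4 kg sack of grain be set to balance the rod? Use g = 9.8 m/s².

x ≈ 2.82 m from the left end

Taking torques about the fulcrum (at 1.79 m from the left end):
Potted plant: 6.94 × 9.8 = 68.01 N down at 2.67 m → arm 0.88 m, τ = 68.01 × 0.88 = 59.85 N·m clockwise.
Bag of cement: 32.9 × 9.8 = 322.4 N down at 0.968 m → arm 0.822 m, τ = 322.4 × 0.822 = 265 N·m counterclockwise.
Paint can: 9.22 × 9.8 = 90.36 N down at 0.672 m → arm 1.118 m, τ = 90.36 × 1.118 = 101 N·m counterclockwise.
Net moment of existing loads = 306.1 N·m counterclockwise.
The sack of grain weighs 30.4 × 9.8 = 297.9 N and must supply an equal clockwise moment, so its lever arm about the fulcrum is 306.1 / 297.9 = 1.03 m.
That puts it at 1.79 + 1.03 = 2.82 m from the left end.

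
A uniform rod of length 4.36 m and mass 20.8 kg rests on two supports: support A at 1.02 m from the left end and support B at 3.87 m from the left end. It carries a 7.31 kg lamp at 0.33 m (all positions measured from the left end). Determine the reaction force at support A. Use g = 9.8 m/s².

R_A ≈ 210 N

Choose support B as the axis so its reaction then has zero moment arm.
Beam weight: 20.8 × 9.8 = 203.8 N down at 2.18 m → arm 1.69 m, τ = 203.8 × 1.69 = 344.4 N·m counterclockwise.
Lamp: 7.31 × 9.8 = 71.64 N down at 0.33 m → arm 3.54 m, τ = 71.64 × 3.54 = 253.6 N·m counterclockwise.
Net load moment about support B = 598 N·m counterclockwise.
Reaction R at support A is upward at 1.02 m, arm 2.85 m → moment R × 2.85 clockwise.
Balancing moments: R × 2.85 = 598, giving R = 210 N.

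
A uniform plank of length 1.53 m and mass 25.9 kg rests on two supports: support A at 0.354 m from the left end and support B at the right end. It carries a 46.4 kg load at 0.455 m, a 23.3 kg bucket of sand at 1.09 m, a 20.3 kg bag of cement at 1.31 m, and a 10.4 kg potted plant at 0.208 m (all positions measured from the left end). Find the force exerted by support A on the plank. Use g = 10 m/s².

R_A ≈ 835 N

Choose support B as the axis so its reaction then has zero moment arm.
Beam weight: 25.9 × 10 = 259 N down at 0.765 m → arm 0.765 m, τ = 259 × 0.765 = 198.1 N·m counterclockwise.
Load: 46.4 × 10 = 464 N down at 0.455 m → arm 1.075 m, τ = 464 × 1.075 = 498.8 N·m counterclockwise.
Bucket of sand: 23.3 × 10 = 233 N down at 1.09 m → arm 0.44 m, τ = 233 × 0.44 = 102.5 N·m counterclockwise.
Bag of cement: 20.3 × 10 = 203 N down at 1.31 m → arm 0.22 m, τ = 203 × 0.22 = 44.66 N·m counterclockwise.
Potted plant: 10.4 × 10 = 104 N down at 0.208 m → arm 1.322 m, τ = 104 × 1.322 = 137.5 N·m counterclockwise.
Net load moment about support B = 981.6 N·m counterclockwise.
Reaction R at support A is upward at 0.354 m, arm 1.176 m → moment R × 1.176 clockwise.
Setting net torque to zero: R × 1.176 = 981.6 → R = 835 N.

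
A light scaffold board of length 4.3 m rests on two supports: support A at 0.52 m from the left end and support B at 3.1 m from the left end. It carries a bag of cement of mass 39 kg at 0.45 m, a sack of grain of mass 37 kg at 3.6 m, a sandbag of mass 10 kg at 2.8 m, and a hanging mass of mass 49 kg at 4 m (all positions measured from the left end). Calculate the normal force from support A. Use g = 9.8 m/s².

R_A ≈ 166 N

Sum moments about support B (its reaction then has zero moment arm).
Bag of cement: 39 × 9.8 = 382.2 N down at 0.45 m → arm 2.65 m, τ = 382.2 × 2.65 = 1013 N·m counterclockwise.
Sack of grain: 37 × 9.8 = 362.6 N down at 3.6 m → arm 0.5 m, τ = 362.6 × 0.5 = 181.3 N·m clockwise.
Sandbag: 10 × 9.8 = 98 N down at 2.8 m → arm 0.3 m, τ = 98 × 0.3 = 29.4 N·m counterclockwise.
Hanging mass: 49 × 9.8 = 480.2 N down at 4 m → arm 0.9 m, τ = 480.2 × 0.9 = 432.2 N·m clockwise.
Net load moment about support B = 428.9 N·m counterclockwise.
Reaction R at support A is upward at 0.52 m, arm 2.58 m → moment R × 2.58 clockwise.
Setting net torque to zero: R × 2.58 = 428.9 → R = 166 N.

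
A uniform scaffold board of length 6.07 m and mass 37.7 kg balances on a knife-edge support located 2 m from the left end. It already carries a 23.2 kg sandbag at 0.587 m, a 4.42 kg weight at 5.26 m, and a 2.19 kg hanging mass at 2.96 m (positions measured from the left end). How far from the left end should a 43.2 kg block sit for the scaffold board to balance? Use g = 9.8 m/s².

Choose the knife-edge support (at 2 m from the left end) as the axis so the support reaction has zero arm there.
Beam weight: 37.7 × 9.8 = 369.5 N down at 3.035 m → arm 1.035 m, τ = 369.5 × 1.035 = 382.4 N·m clockwise.
Sandbag: 23.2 × 9.8 = 227.4 N down at 0.587 m → arm 1.413 m, τ = 227.4 × 1.413 = 321.3 N·m counterclockwise.
Weight: 4.42 × 9.8 = 43.32 N down at 5.26 m → arm 3.26 m, τ = 43.32 × 3.26 = 141.2 N·m clockwise.
Hanging mass: 2.19 × 9.8 = 21.46 N down at 2.96 m → arm 0.96 m, τ = 21.46 × 0.96 = 20.6 N·m clockwise.
Net moment of existing loads = 222.9 N·m clockwise.
The block weighs 43.2 × 9.8 = 423.4 N and must supply an equal counterclockwise moment, so its lever arm about the knife-edge support is 222.9 / 423.4 = 0.526 m.
That puts it at 2 − 0.526 = 1.47 m from the left end.

x ≈ 1.47 m from the left end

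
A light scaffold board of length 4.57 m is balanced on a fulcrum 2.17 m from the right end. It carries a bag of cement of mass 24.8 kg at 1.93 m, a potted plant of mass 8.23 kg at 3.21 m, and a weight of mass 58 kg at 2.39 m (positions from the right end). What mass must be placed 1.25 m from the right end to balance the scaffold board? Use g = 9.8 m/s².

m ≈ 16.7 kg

Sum moments about the fulcrum (at 2.17 m from the right end) (the support reaction has zero arm there).
Bag of cement: 24.8 × 9.8 = 243 N down at 1.93 m → arm 0.24 m, τ = 243 × 0.24 = 58.32 N·m clockwise.
Potted plant: 8.23 × 9.8 = 80.65 N down at 3.21 m → arm 1.04 m, τ = 80.65 × 1.04 = 83.88 N·m counterclockwise.
Weight: 58 × 9.8 = 568.4 N down at 2.39 m → arm 0.22 m, τ = 568.4 × 0.22 = 125 N·m counterclockwise.
Net moment of known loads = 150.6 N·m counterclockwise.
An unknown mass m at 1.25 m has arm 0.92 m; its moment is m·g·0.92 clockwise.
Balancing moments: m × 9.8 × 0.92 = 150.6, giving m = 150.6 / (9.8 × 0.92) = 16.7 kg.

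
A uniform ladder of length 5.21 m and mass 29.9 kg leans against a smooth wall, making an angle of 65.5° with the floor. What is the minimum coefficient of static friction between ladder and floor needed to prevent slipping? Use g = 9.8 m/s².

μ_min ≈ 0.228

Take moments about the foot of the ladder.
Ladder weight 29.9×9.8 = 293 N acts at 2.605 m along the ladder; its horizontal arm is 2.605·cos65.5° = 1.08 m → τ = 316.4 N·m clockwise.
Wall normal N acts horizontally at the top; its moment arm is the height L sinθ = 5.21·sin65.5° = 4.741 m, counterclockwise.
Στ = 0 ⇒ N × 4.741 = 316.4 ⇒ N = 66.74 N.
ΣFx = 0 ⇒ f = N_wall = 66.74 N. ΣFy = 0 ⇒ N_floor = 293 N.
μ_min = f / N_floor = 66.74 / 293 = 0.228.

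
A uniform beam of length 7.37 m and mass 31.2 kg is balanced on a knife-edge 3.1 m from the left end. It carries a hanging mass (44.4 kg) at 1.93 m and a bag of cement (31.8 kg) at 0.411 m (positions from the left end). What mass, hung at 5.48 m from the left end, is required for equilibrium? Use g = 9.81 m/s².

m ≈ 50.1 kg

Take moments about the knife-edge (at 3.1 m from the left end).
Beam weight: 31.2 × 9.81 = 306.1 N down at 3.685 m → arm 0.585 m, τ = 306.1 × 0.585 = 179.1 N·m clockwise.
Hanging mass: 44.4 × 9.81 = 435.6 N down at 1.93 m → arm 1.17 m, τ = 435.6 × 1.17 = 509.7 N·m counterclockwise.
Bag of cement: 31.8 × 9.81 = 312 N down at 0.411 m → arm 2.689 m, τ = 312 × 2.689 = 839 N·m counterclockwise.
Net moment of known loads = 1170 N·m counterclockwise.
An unknown mass m at 5.48 m has arm 2.38 m; its moment is m·g·2.38 clockwise.
Balancing moments: m × 9.81 × 2.38 = 1170, giving m = 1170 / (9.81 × 2.38) = 50.1 kg.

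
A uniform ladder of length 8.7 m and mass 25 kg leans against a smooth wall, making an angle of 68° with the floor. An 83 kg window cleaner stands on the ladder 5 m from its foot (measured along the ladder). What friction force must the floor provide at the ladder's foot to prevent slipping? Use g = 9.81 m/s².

f ≈ 239 N

Take moments about the foot of the ladder.
Ladder weight 25×9.81 = 245.2 N acts at 4.35 m along the ladder; its horizontal arm is 4.35·cos68° = 1.63 m → τ = 399.7 N·m clockwise.
Window cleaner: 83×9.81 = 814.2 N at 5 m → arm 1.873 m → τ = 1525 N·m clockwise.
Wall normal N acts horizontally at the top; its moment arm is the height L sinθ = 8.7·sin68° = 8.066 m, counterclockwise.
Balancing moments: N × 8.066 = 1925, giving N = 239 N.
ΣFx = 0: friction at the foot balances the wall's push, so f = N_wall = 239 N.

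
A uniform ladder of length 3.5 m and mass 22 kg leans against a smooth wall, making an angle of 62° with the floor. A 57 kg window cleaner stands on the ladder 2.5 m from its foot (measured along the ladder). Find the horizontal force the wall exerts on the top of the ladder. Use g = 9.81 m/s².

Taking torques about the foot of the ladder:
Ladder weight 22×9.81 = 215.8 N acts at 1.75 m along the ladder; its horizontal arm is 1.75·cos62° = 0.8216 m → τ = 177.3 N·m clockwise.
Window cleaner: 57×9.81 = 559.2 N at 2.5 m → arm 1.174 m → τ = 656.5 N·m clockwise.
Wall normal N acts horizontally at the top; its moment arm is the height L sinθ = 3.5·sin62° = 3.09 m, counterclockwise.
For rotational equilibrium, N × 3.09 = 833.8, so N = 270 N.

N_wall ≈ 270 N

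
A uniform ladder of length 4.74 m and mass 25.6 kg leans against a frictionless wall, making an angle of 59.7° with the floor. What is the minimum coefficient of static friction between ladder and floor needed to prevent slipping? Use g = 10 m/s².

μ_min ≈ 0.292

Taking torques about the foot of the ladder:
Ladder weight 25.6×10 = 256 N acts at 2.37 m along the ladder; its horizontal arm is 2.37·cos59.7° = 1.196 m → τ = 306.2 N·m clockwise.
Wall normal N acts horizontally at the top; its moment arm is the height L sinθ = 4.74·sin59.7° = 4.092 m, counterclockwise.
For rotational equilibrium, N × 4.092 = 306.2, so N = 74.83 N.
ΣFx = 0 ⇒ f = N_wall = 74.83 N. ΣFy = 0 ⇒ N_floor = 256 N.
μ_min = f / N_floor = 74.83 / 256 = 0.292.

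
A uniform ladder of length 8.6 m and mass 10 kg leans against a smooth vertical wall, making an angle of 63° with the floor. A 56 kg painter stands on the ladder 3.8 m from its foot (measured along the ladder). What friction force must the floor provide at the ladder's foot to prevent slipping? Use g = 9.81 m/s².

f ≈ 149 N

Sum moments about the foot of the ladder (the floor normal and friction both act there and drop out).
Ladder weight 10×9.81 = 98.1 N acts at 4.3 m along the ladder; its horizontal arm is 4.3·cos63° = 1.952 m → τ = 191.5 N·m clockwise.
Painter: 56×9.81 = 549.4 N at 3.8 m → arm 1.725 m → τ = 947.7 N·m clockwise.
Wall normal N acts horizontally at the top; its moment arm is the height L sinθ = 8.6·sin63° = 7.663 m, counterclockwise.
Στ = 0 ⇒ N × 7.663 = 1139 ⇒ N = 149 N.
ΣFx = 0: friction at the foot balances the wall's push, so f = N_wall = 149 N.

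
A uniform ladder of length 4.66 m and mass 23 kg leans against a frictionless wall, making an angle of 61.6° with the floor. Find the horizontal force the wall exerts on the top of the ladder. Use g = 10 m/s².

N_wall ≈ 62.2 N

Sum moments about the foot of the ladder (the floor normal and friction both act there and drop out).
Ladder weight 23×10 = 230 N acts at 2.33 m along the ladder; its horizontal arm is 2.33·cos61.6° = 1.108 m → τ = 254.8 N·m clockwise.
Wall normal N acts horizontally at the top; its moment arm is the height L sinθ = 4.66·sin61.6° = 4.099 m, counterclockwise.
Setting net torque to zero: N × 4.099 = 254.8 → N = 62.2 N.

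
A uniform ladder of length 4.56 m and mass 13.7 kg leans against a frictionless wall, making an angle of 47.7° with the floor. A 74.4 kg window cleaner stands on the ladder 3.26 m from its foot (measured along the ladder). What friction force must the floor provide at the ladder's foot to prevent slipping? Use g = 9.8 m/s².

f ≈ 535 N

About the foot of the ladder:
Ladder weight 13.7×9.8 = 134.3 N acts at 2.28 m along the ladder; its horizontal arm is 2.28·cos47.7° = 1.534 m → τ = 206 N·m clockwise.
Window cleaner: 74.4×9.8 = 729.1 N at 3.26 m → arm 2.194 m → τ = 1600 N·m clockwise.
Wall normal N acts horizontally at the top; its moment arm is the height L sinθ = 4.56·sin47.7° = 3.373 m, counterclockwise.
Setting net torque to zero: N × 3.373 = 1806 → N = 535 N.
ΣFx = 0: friction at the foot balances the wall's push, so f = N_wall = 535 N.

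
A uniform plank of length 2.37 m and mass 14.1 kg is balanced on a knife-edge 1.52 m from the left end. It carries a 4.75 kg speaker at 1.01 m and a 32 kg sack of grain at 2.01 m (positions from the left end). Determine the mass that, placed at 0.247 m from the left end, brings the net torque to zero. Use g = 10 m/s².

Taking torques about the knife-edge (at 1.52 m from the left end):
Beam weight: 14.1 × 10 = 141 N down at 1.185 m → arm 0.335 m, τ = 141 × 0.335 = 47.23 N·m counterclockwise.
Speaker: 4.75 × 10 = 47.5 N down at 1.01 m → arm 0.51 m, τ = 47.5 × 0.51 = 24.23 N·m counterclockwise.
Sack of grain: 32 × 10 = 320 N down at 2.01 m → arm 0.49 m, τ = 320 × 0.49 = 156.8 N·m clockwise.
Net moment of known loads = 85.34 N·m clockwise.
An unknown mass m at 0.247 m has arm 1.273 m; its moment is m·g·1.273 counterclockwise.
For rotational equilibrium, m × 10 × 1.273 = 85.34, so m = 85.34 / (10 × 1.273) = 6.7 kg.

m ≈ 6.7 kg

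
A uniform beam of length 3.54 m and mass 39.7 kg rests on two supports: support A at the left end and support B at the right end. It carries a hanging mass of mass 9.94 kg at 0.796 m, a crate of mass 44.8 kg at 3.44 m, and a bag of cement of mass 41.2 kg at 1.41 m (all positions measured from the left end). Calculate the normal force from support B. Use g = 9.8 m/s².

R_B ≈ 804 N

Choose support A as the axis so its reaction then has zero moment arm.
Beam weight: 39.7 × 9.8 = 389.1 N down at 1.77 m → arm 1.77 m, τ = 389.1 × 1.77 = 688.7 N·m clockwise.
Hanging mass: 9.94 × 9.8 = 97.41 N down at 0.796 m → arm 0.796 m, τ = 97.41 × 0.796 = 77.54 N·m clockwise.
Crate: 44.8 × 9.8 = 439 N down at 3.44 m → arm 3.44 m, τ = 439 × 3.44 = 1510 N·m clockwise.
Bag of cement: 41.2 × 9.8 = 403.8 N down at 1.41 m → arm 1.41 m, τ = 403.8 × 1.41 = 569.4 N·m clockwise.
Net load moment about support A = 2846 N·m clockwise.
Reaction R at support B is upward at 3.54 m, arm 3.54 m → moment R × 3.54 counterclockwise.
Setting net torque to zero: R × 3.54 = 2846 → R = 804 N.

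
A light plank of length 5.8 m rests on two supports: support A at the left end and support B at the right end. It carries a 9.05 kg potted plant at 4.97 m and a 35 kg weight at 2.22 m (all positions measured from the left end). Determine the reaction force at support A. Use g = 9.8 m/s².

R_A ≈ 224 N

Take moments about support B.
Potted plant: 9.05 × 9.8 = 88.69 N down at 4.97 m → arm 0.83 m, τ = 88.69 × 0.83 = 73.61 N·m counterclockwise.
Weight: 35 × 9.8 = 343 N down at 2.22 m → arm 3.58 m, τ = 343 × 3.58 = 1228 N·m counterclockwise.
Net load moment about support B = 1302 N·m counterclockwise.
Reaction R at support A is upward at 0 m, arm 5.8 m → moment R × 5.8 clockwise.
Setting net torque to zero: R × 5.8 = 1302 → R = 224 N.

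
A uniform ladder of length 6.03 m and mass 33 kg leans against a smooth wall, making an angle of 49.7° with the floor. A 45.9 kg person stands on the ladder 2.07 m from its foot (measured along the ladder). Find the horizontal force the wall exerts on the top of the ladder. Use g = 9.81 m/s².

N_wall ≈ 268 N

Take moments about the foot of the ladder.
Ladder weight 33×9.81 = 323.7 N acts at 3.015 m along the ladder; its horizontal arm is 3.015·cos49.7° = 1.95 m → τ = 631.2 N·m clockwise.
Person: 45.9×9.81 = 450.3 N at 2.07 m → arm 1.339 m → τ = 603 N·m clockwise.
Wall normal N acts horizontally at the top; its moment arm is the height L sinθ = 6.03·sin49.7° = 4.599 m, counterclockwise.
Στ = 0 ⇒ N × 4.599 = 1234 ⇒ N = 268 N.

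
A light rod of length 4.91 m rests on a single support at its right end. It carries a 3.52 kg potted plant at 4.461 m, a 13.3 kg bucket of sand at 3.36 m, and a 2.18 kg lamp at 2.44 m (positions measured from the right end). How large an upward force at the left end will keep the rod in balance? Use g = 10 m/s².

F ≈ 134 N

Sum moments about the right end (the unknown pivot reaction has zero arm there).
Potted plant: 3.52 × 10 = 35.2 N down at 4.461 m → arm 4.461 m, τ = 35.2 × 4.461 = 157 N·m counterclockwise.
Bucket of sand: 13.3 × 10 = 133 N down at 3.36 m → arm 3.36 m, τ = 133 × 3.36 = 446.9 N·m counterclockwise.
Lamp: 2.18 × 10 = 21.8 N down at 2.44 m → arm 2.44 m, τ = 21.8 × 2.44 = 53.19 N·m counterclockwise.
Net moment of the loads = 657.1 N·m counterclockwise.
The upward force F acts at the left end, arm 4.91 m, giving F × 4.91 clockwise.
Balancing moments: F × 4.91 = 657.1, giving F = 657.1 / 4.91 = 134 N.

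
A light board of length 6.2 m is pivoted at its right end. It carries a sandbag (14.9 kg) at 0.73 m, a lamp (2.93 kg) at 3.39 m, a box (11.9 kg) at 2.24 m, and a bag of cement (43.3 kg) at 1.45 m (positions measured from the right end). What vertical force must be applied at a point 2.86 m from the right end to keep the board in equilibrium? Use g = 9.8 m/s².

Sum moments about the right end (the unknown pivot reaction has zero arm there).
Sandbag: 14.9 × 9.8 = 146 N down at 0.73 m → arm 0.73 m, τ = 146 × 0.73 = 106.6 N·m counterclockwise.
Lamp: 2.93 × 9.8 = 28.71 N down at 3.39 m → arm 3.39 m, τ = 28.71 × 3.39 = 97.33 N·m counterclockwise.
Box: 11.9 × 9.8 = 116.6 N down at 2.24 m → arm 2.24 m, τ = 116.6 × 2.24 = 261.2 N·m counterclockwise.
Bag of cement: 43.3 × 9.8 = 424.3 N down at 1.45 m → arm 1.45 m, τ = 424.3 × 1.45 = 615.2 N·m counterclockwise.
Net moment of the loads = 1080 N·m counterclockwise.
The upward force F acts at a point 2.86 m from the right end, arm 2.86 m, giving F × 2.86 clockwise.
Setting net torque to zero: F × 2.86 = 1080 → F = 1080 / 2.86 = 378 N.

F ≈ 378 N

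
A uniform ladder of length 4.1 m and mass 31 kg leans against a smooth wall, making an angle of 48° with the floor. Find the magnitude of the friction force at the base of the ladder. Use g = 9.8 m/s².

f ≈ 137 N

Sum moments about the foot of the ladder (the floor normal and friction both act there and drop out).
Ladder weight 31×9.8 = 303.8 N acts at 2.05 m along the ladder; its horizontal arm is 2.05·cos48° = 1.372 m → τ = 416.8 N·m clockwise.
Wall normal N acts horizontally at the top; its moment arm is the height L sinθ = 4.1·sin48° = 3.047 m, counterclockwise.
For rotational equilibrium, N × 3.047 = 416.8, so N = 137 N.
ΣFx = 0: friction at the foot balances the wall's push, so f = N_wall = 137 N.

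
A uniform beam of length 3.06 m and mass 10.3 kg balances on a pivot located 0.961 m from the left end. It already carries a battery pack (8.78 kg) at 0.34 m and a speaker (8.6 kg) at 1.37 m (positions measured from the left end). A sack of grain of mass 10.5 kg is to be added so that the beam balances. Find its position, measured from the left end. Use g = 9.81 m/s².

Sum moments about the pivot (at 0.961 m from the left end) (the support reaction has zero arm there).
Beam weight: 10.3 × 9.81 = 101 N down at 1.53 m → arm 0.569 m, τ = 101 × 0.569 = 57.47 N·m clockwise.
Battery pack: 8.78 × 9.81 = 86.13 N down at 0.34 m → arm 0.621 m, τ = 86.13 × 0.621 = 53.49 N·m counterclockwise.
Speaker: 8.6 × 9.81 = 84.37 N down at 1.37 m → arm 0.409 m, τ = 84.37 × 0.409 = 34.51 N·m clockwise.
Net moment of existing loads = 38.49 N·m clockwise.
The sack of grain weighs 10.5 × 9.81 = 103 N and must supply an equal counterclockwise moment, so its lever arm about the pivot is 38.49 / 103 = 0.374 m.
That puts it at 0.961 − 0.374 = 0.587 m from the left end.

x ≈ 0.587 m from the left end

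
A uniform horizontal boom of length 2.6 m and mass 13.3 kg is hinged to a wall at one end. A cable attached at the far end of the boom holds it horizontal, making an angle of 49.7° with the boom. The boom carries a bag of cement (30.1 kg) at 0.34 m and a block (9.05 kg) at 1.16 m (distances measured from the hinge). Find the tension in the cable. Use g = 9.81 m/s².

Choose the hinge as the axis so the unknown hinge reaction has zero arm there.
Beam weight: 13.3 × 9.81 = 130.5 N down at 1.3 m → arm 1.3 m, τ = 130.5 × 1.3 = 169.7 N·m clockwise.
Bag of cement: 30.1 × 9.81 = 295.3 N down at 0.34 m → arm 0.34 m, τ = 295.3 × 0.34 = 100.4 N·m clockwise.
Block: 9.05 × 9.81 = 88.78 N down at 1.16 m → arm 1.16 m, τ = 88.78 × 1.16 = 103 N·m clockwise.
Total clockwise load moment = 373.1 N·m.
The cable tension T acts at 2.6 m; only its component perpendicular to the boom, T sinθ, produces torque. sin 49.7° = 0.7627.
Setting net torque to zero: T × 2.6 × 0.7627 = 373.1 → T = 373.1 / 1.983 = 188 N.

T ≈ 188 N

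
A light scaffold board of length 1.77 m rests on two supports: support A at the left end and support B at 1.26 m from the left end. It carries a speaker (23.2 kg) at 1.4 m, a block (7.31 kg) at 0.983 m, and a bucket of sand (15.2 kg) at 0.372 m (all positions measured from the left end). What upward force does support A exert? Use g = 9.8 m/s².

R_A ≈ 95.5 N

Sum moments about support B (its reaction then has zero moment arm).
Speaker: 23.2 × 9.8 = 227.4 N down at 1.4 m → arm 0.14 m, τ = 227.4 × 0.14 = 31.84 N·m clockwise.
Block: 7.31 × 9.8 = 71.64 N down at 0.983 m → arm 0.277 m, τ = 71.64 × 0.277 = 19.84 N·m counterclockwise.
Bucket of sand: 15.2 × 9.8 = 149 N down at 0.372 m → arm 0.888 m, τ = 149 × 0.888 = 132.3 N·m counterclockwise.
Net load moment about support B = 120.3 N·m counterclockwise.
Reaction R at support A is upward at 0 m, arm 1.26 m → moment R × 1.26 clockwise.
Balancing moments: R × 1.26 = 120.3, giving R = 95.5 N.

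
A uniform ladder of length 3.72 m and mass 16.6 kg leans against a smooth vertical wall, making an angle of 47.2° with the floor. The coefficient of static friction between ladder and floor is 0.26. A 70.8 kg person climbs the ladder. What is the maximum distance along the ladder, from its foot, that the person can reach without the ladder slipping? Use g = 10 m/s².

d ≈ 0.853 m

Sum moments about the foot of the ladder (the floor normal and friction both act there and drop out).
Ladder weight 16.6×10 = 166 N acts at 1.86 m along the ladder; its horizontal arm is 1.86·cos47.2° = 1.264 m → τ = 209.8 N·m clockwise.
Person weight 70.8×10 = 708 N at distance d → arm d·cos47.2° → τ = 708·d·0.6794 clockwise.
Wall normal N at the top has arm L sinθ = 2.729 m counterclockwise, so Στ = 0 gives N·2.729 = 209.8 + 481·d.
ΣFy = 0 ⇒ N_floor = 874 N, so the maximum friction is μ_s·N_floor = 0.26×874 = 227.2 N. ΣFx = 0 ⇒ N_wall = f, so at the slipping point N = 227.2 N.
Substituting: 227.2×2.729 = 209.8 + 481·d ⇒ d = (620 − 209.8) / 481 = 0.853 m.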